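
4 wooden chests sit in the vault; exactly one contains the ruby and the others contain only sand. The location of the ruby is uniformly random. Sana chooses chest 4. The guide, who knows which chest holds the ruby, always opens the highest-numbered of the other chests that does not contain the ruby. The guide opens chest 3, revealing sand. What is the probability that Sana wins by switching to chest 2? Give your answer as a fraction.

1/3

Condition on the true location of the ruby.
If it is in any of chests 1, 2, and 4 (prior 1/4 each): chest 3 is the highest-numbered option available, probability 1; weight (1/4)·1 = 1/4 each.
If it is in chest 3 (prior 1/4): the guide opened chest 3, so this case is ruled out; weight (1/4)·0 = 0.
The weights sum to 3/4.
So P(the ruby in chest 2 | the guide opened chest 3) = (1/4) / (3/4) = 1/3.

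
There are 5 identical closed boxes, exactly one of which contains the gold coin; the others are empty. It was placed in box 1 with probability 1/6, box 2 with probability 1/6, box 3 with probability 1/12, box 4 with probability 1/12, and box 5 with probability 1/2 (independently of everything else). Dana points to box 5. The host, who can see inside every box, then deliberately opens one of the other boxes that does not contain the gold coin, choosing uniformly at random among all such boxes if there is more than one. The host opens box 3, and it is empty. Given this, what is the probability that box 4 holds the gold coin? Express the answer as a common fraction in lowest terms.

2/19

Condition on the true location of the gold coin.
If it is in either of boxes 1 and 2 (prior 1/6 each): the host has 3 equally likely choices, so probability 1/3; weight (1/6)·(1/3) = 1/18 each.
If it is in box 3 (prior 1/12): the host opened box 3, so this case is ruled out; weight (1/12)·0 = 0.
If it is in box 4 (prior 1/12): the host has 3 equally likely choices, so probability 1/3; weight (1/12)·(1/3) = 1/36.
If it is in box 5 (prior 1/2): the host has 4 equally likely choices, so probability 1/4; weight (1/2)·(1/4) = 1/8.
The weights sum to 19/72.
So P(the gold coin in box 4 | the host opened box 3) = (1/36) / (19/72) = 2/19.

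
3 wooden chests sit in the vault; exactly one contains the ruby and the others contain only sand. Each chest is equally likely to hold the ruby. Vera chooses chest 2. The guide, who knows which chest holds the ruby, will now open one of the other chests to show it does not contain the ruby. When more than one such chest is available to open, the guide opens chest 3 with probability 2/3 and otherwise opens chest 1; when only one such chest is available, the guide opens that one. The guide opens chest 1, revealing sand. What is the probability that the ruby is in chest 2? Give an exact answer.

1/4

Consider each possible location of the ruby in turn.
If it is in chest 1 (prior 1/3): the guide opened chest 1, so this case is ruled out; weight (1/3)·0 = 0.
If it is in chest 2 (prior 1/3): chest 3 is available but not opened, probability 1/3; weight (1/3)·(1/3) = 1/9.
If it is in chest 3 (prior 1/3): only chest 1 is available, probability 1; weight (1/3)·1 = 1/3.
The weights sum to 4/9.
So P(the ruby in chest 2 | the guide opened chest 1) = (1/9) / (4/9) = 1/4.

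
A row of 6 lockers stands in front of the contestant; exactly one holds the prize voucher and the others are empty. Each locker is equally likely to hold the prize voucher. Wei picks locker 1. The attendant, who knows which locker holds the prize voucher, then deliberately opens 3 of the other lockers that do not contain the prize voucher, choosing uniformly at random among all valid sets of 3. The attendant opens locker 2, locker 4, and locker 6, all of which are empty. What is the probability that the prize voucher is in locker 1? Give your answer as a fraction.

Consider each possible location of the prize voucher in turn.
If it is in locker 1 (prior 1/6): the attendant has 10 equally likely choices, so probability 1/10; weight (1/6)·(1/10) = 1/60.
If it is in any of lockers 2, 4, and 6 (prior 1/6 each): that locker was opened and seen not to hold the prize — ruled out; weight (1/6)·0 = 0 each.
If it is in either of lockers 3 and 5 (prior 1/6 each): the attendant has 4 equally likely choices, so probability 1/4; weight (1/6)·(1/4) = 1/24 each.
The weights sum to 1/10.
So P(the prize voucher in locker 1 | the attendant opened locker 2, locker 4, and locker 6) = (1/60) / (1/10) = 1/6.

1/6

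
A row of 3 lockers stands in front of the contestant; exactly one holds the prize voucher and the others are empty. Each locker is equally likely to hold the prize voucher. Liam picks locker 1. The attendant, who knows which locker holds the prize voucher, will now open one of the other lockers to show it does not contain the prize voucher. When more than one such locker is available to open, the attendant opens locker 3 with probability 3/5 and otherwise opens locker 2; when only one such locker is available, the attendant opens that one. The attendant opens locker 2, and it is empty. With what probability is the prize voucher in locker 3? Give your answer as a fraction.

5/7

Apply Bayes' rule, conditioning on where the prize voucher actually is.
If it is in locker 1 (prior 1/3): locker 3 is available but not opened, probability 2/5; weight (1/3)·(2/5) = 2/15.
If it is in locker 2 (prior 1/3): the attendant opened locker 2, so this case is ruled out; weight (1/3)·0 = 0.
If it is in locker 3 (prior 1/3): only locker 2 is available, probability 1; weight (1/3)·1 = 1/3.
The weights sum to 7/15.
So P(the prize voucher in locker 3 | the attendant opened locker 2) = (1/3) / (7/15) = 5/7.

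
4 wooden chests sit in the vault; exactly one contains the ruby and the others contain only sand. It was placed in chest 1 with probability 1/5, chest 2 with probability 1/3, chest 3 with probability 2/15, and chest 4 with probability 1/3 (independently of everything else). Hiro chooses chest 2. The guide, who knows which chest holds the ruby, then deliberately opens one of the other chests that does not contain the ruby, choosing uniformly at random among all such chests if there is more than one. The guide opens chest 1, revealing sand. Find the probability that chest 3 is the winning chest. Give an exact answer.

Condition on the true location of the ruby.
If it is in chest 1 (prior 1/5): the guide opened chest 1, so this case is ruled out; weight (1/5)·0 = 0.
If it is in chest 2 (prior 1/3): the guide has 3 equally likely choices, so probability 1/3; weight (1/3)·(1/3) = 1/9.
If it is in chest 3 (prior 2/15): the guide has 2 equally likely choices, so probability 1/2; weight (2/15)·(1/2) = 1/15.
If it is in chest 4 (prior 1/3): the guide has 2 equally likely choices, so probability 1/2; weight (1/3)·(1/2) = 1/6.
The weights sum to 31/90.
So P(the ruby in chest 3 | the guide opened chest 1) = (1/15) / (31/90) = 6/31.

6/31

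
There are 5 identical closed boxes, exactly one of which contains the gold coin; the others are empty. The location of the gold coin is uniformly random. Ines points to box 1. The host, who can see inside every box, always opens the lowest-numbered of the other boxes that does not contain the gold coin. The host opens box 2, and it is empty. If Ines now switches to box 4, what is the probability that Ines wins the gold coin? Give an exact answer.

Condition on the true location of the gold coin.
If it is in any of boxes 1, 3, 4, and 5 (prior 1/5 each): box 2 is the lowest-numbered option available, probability 1; weight (1/5)·1 = 1/5 each.
If it is in box 2 (prior 1/5): the host opened box 2, so this case is ruled out; weight (1/5)·0 = 0.
The weights sum to 4/5.
So P(the gold coin in box 4 | the host opened box 2) = (1/5) / (4/5) = 1/4.

1/4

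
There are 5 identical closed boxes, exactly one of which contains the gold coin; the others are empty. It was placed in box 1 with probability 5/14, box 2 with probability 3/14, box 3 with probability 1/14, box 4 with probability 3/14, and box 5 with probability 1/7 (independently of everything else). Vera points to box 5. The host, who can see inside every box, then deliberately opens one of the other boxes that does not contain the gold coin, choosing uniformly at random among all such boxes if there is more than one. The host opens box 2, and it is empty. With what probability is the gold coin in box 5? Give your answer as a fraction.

1/7

Consider each possible location of the gold coin in turn.
If it is in box 1 (prior 5/14): the host has 3 equally likely choices, so probability 1/3; weight (5/14)·(1/3) = 5/42.
If it is in box 2 (prior 3/14): the host opened box 2, so this case is ruled out; weight (3/14)·0 = 0.
If it is in box 3 (prior 1/14): the host has 3 equally likely choices, so probability 1/3; weight (1/14)·(1/3) = 1/42.
If it is in box 4 (prior 3/14): the host has 3 equally likely choices, so probability 1/3; weight (3/14)·(1/3) = 1/14.
If it is in box 5 (prior 1/7): the host has 4 equally likely choices, so probability 1/4; weight (1/7)·(1/4) = 1/28.
The weights sum to 1/4.
So P(the gold coin in box 5 | the host opened box 2) = (1/28) / (1/4) = 1/7.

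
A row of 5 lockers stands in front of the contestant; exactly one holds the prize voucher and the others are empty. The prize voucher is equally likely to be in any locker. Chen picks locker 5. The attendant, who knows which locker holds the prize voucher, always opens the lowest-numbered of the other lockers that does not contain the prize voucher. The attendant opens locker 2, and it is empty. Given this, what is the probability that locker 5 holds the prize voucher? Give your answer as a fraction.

Apply Bayes' rule, conditioning on where the prize voucher actually is.
If it is in locker 1 (prior 1/5): locker 2 is the lowest-numbered option available, probability 1; weight (1/5)·1 = 1/5.
If it is in locker 2 (prior 1/5): the attendant opened locker 2, so this case is ruled out; weight (1/5)·0 = 0.
If it is in any of lockers 3, 4, and 5 (prior 1/5 each): the attendant would have opened locker 1 instead, probability 0; weight (1/5)·0 = 0 each.
The weights sum to 1/5.
So P(the prize voucher in locker 5 | the attendant opened locker 2) = 0 / (1/5) = 0.

0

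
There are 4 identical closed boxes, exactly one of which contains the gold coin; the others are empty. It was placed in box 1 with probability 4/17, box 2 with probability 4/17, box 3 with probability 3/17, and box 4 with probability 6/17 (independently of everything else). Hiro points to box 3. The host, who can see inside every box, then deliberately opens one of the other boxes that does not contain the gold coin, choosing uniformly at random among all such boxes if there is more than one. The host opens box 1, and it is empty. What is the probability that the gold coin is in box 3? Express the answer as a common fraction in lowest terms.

Consider each possible location of the gold coin in turn.
If it is in box 1 (prior 4/17): the host opened box 1, so this case is ruled out; weight (4/17)·0 = 0.
If it is in box 2 (prior 4/17): the host has 2 equally likely choices, so probability 1/2; weight (4/17)·(1/2) = 2/17.
If it is in box 3 (prior 3/17): the host has 3 equally likely choices, so probability 1/3; weight (3/17)·(1/3) = 1/17.
If it is in box 4 (prior 6/17): the host has 2 equally likely choices, so probability 1/2; weight (6/17)·(1/2) = 3/17.
The weights sum to 6/17.
So P(the gold coin in box 3 | the host opened box 1) = (1/17) / (6/17) = 1/6.

1/6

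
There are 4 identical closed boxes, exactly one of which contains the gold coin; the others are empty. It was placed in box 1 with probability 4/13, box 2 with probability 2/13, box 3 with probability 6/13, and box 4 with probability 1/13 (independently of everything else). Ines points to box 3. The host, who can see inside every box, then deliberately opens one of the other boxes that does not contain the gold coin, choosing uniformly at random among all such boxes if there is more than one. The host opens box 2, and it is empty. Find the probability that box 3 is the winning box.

4/9

Apply Bayes' rule, conditioning on where the gold coin actually is.
If it is in box 1 (prior 4/13): the host has 2 equally likely choices, so probability 1/2; weight (4/13)·(1/2) = 2/13.
If it is in box 2 (prior 2/13): the host opened box 2, so this case is ruled out; weight (2/13)·0 = 0.
If it is in box 3 (prior 6/13): the host has 3 equally likely choices, so probability 1/3; weight (6/13)·(1/3) = 2/13.
If it is in box 4 (prior 1/13): the host has 2 equally likely choices, so probability 1/2; weight (1/13)·(1/2) = 1/26.
The weights sum to 9/26.
So P(the gold coin in box 3 | the host opened box 2) = (2/13) / (9/26) = 4/9.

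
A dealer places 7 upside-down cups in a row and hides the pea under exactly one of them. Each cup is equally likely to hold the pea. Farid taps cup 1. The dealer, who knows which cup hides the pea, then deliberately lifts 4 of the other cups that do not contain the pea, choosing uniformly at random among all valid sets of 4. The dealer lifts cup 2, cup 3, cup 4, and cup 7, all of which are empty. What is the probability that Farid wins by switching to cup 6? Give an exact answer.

Consider each possible location of the pea in turn.
If it is under cup 1 (prior 1/7): the dealer has 15 equally likely choices, so probability 1/15; weight (1/7)·(1/15) = 1/105.
If it is under any of cups 2, 3, 4, and 7 (prior 1/7 each): that cup was opened and seen not to hold the prize — ruled out; weight (1/7)·0 = 0 each.
If it is under either of cups 5 and 6 (prior 1/7 each): the dealer has 5 equally likely choices, so probability 1/5; weight (1/7)·(1/5) = 1/35 each.
The weights sum to 1/15.
So P(the pea under cup 6 | the dealer opened cup 2, cup 3, cup 4, and cup 7) = (1/35) / (1/15) = 3/7.

3/7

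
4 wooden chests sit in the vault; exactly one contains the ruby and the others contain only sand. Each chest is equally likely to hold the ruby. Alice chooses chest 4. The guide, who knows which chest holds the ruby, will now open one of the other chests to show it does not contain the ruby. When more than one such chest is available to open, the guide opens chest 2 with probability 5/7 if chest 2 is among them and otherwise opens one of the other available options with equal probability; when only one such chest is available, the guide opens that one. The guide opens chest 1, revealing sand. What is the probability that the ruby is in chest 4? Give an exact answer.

2/13

Condition on the true location of the ruby.
If it is in chest 1 (prior 1/4): the guide opened chest 1, so this case is ruled out; weight (1/4)·0 = 0.
If it is in chest 2 (prior 1/4): chest 2 holds the prize so is unavailable; the guide chooses uniformly among the 2 others, probability 1/2; weight (1/4)·(1/2) = 1/8.
If it is in chest 3 (prior 1/4): chest 2 is available but not opened, probability 2/7; weight (1/4)·(2/7) = 1/14.
If it is in chest 4 (prior 1/4): chest 2 is available but not opened; chest 1 gets probability (1 − 5/7)/2 = 1/7; weight (1/4)·(1/7) = 1/28.
The weights sum to 13/56.
So P(the ruby in chest 4 | the guide opened chest 1) = (1/28) / (13/56) = 2/13.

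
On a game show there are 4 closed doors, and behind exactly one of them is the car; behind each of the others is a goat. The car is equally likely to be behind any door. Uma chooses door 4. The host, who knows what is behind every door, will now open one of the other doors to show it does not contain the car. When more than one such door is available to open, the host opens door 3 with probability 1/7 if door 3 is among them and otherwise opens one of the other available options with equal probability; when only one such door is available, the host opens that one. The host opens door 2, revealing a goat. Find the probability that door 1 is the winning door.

Consider each possible location of the car in turn.
If it is behind door 1 (prior 1/4): door 3 is available but not opened, probability 6/7; weight (1/4)·(6/7) = 3/14.
If it is behind door 2 (prior 1/4): the host opened door 2, so this case is ruled out; weight (1/4)·0 = 0.
If it is behind door 3 (prior 1/4): door 3 holds the prize so is unavailable; the host chooses uniformly among the 2 others, probability 1/2; weight (1/4)·(1/2) = 1/8.
If it is behind door 4 (prior 1/4): door 3 is available but not opened; door 2 gets probability (1 − 1/7)/2 = 3/7; weight (1/4)·(3/7) = 3/28.
The weights sum to 25/56.
So P(the car behind door 1 | the host opened door 2) = (3/14) / (25/56) = 12/25.

12/25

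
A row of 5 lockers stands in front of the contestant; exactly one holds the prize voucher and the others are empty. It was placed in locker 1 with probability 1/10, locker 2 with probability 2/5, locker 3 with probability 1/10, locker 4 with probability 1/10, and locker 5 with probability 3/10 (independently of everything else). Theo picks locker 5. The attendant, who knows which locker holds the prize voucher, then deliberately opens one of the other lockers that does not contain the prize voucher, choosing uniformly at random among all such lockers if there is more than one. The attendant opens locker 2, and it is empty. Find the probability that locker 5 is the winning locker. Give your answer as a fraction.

3/7

Apply Bayes' rule, conditioning on where the prize voucher actually is.
If it is in any of lockers 1, 3, and 4 (prior 1/10 each): the attendant has 3 equally likely choices, so probability 1/3; weight (1/10)·(1/3) = 1/30 each.
If it is in locker 2 (prior 2/5): the attendant opened locker 2, so this case is ruled out; weight (2/5)·0 = 0.
If it is in locker 5 (prior 3/10): the attendant has 4 equally likely choices, so probability 1/4; weight (3/10)·(1/4) = 3/40.
The weights sum to 7/40.
So P(the prize voucher in locker 5 | the attendant opened locker 2) = (3/40) / (7/40) = 3/7.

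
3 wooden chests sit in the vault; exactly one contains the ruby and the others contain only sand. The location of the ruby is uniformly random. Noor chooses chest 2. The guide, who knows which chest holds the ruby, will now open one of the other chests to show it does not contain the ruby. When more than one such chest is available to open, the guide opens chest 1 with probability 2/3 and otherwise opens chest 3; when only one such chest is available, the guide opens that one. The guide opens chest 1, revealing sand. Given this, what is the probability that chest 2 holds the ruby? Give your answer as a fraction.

2/5

Condition on the true location of the ruby.
If it is in chest 1 (prior 1/3): the guide opened chest 1, so this case is ruled out; weight (1/3)·0 = 0.
If it is in chest 2 (prior 1/3): chest 1 is available, opened with probability 2/3; weight (1/3)·(2/3) = 2/9.
If it is in chest 3 (prior 1/3): only chest 1 is available, probability 1; weight (1/3)·1 = 1/3.
The weights sum to 5/9.
So P(the ruby in chest 2 | the guide opened chest 1) = (2/9) / (5/9) = 2/5.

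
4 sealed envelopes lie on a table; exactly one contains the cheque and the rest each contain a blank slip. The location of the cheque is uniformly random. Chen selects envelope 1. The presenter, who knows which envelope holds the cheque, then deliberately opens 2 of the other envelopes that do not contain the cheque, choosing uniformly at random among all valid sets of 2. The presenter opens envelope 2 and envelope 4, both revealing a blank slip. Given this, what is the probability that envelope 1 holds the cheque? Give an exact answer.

Consider each possible location of the cheque in turn.
If it is in envelope 1 (prior 1/4): the presenter has 3 equally likely choices, so probability 1/3; weight (1/4)·(1/3) = 1/12.
If it is in either of envelopes 2 and 4 (prior 1/4 each): that envelope was opened and seen not to hold the prize — ruled out; weight (1/4)·0 = 0 each.
If it is in envelope 3 (prior 1/4): the presenter has no choice, probability 1; weight (1/4)·1 = 1/4.
The weights sum to 1/3.
So P(the cheque in envelope 1 | the presenter opened envelope 2 and envelope 4) = (1/12) / (1/3) = 1/4.

1/4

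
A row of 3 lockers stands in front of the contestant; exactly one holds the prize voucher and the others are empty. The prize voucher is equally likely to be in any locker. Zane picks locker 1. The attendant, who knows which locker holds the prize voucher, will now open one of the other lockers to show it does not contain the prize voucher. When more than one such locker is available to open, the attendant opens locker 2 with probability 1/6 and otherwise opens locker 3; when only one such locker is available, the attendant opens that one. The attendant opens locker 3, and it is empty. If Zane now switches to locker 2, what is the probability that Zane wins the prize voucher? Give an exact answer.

6/11

Consider each possible location of the prize voucher in turn.
If it is in locker 1 (prior 1/3): locker 2 is available but not opened, probability 5/6; weight (1/3)·(5/6) = 5/18.
If it is in locker 2 (prior 1/3): only locker 3 is available, probability 1; weight (1/3)·1 = 1/3.
If it is in locker 3 (prior 1/3): the attendant opened locker 3, so this case is ruled out; weight (1/3)·0 = 0.
The weights sum to 11/18.
So P(the prize voucher in locker 2 | the attendant opened locker 3) = (1/3) / (11/18) = 6/11.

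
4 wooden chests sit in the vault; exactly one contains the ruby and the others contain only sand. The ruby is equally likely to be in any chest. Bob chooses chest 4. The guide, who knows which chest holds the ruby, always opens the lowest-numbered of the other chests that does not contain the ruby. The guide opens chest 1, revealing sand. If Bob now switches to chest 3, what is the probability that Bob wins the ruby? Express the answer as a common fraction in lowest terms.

Condition on the true location of the ruby.
If it is in chest 1 (prior 1/4): the guide opened chest 1, so this case is ruled out; weight (1/4)·0 = 0.
If it is in any of chests 2, 3, and 4 (prior 1/4 each): chest 1 is the lowest-numbered option available, probability 1; weight (1/4)·1 = 1/4 each.
The weights sum to 3/4.
So P(the ruby in chest 3 | the guide opened chest 1) = (1/4) / (3/4) = 1/3.

1/3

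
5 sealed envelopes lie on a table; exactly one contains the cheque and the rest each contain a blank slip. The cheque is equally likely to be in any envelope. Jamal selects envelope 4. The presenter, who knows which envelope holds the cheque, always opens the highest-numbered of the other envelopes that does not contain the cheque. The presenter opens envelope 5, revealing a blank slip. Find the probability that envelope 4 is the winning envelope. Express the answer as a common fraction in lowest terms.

1/4

Apply Bayes' rule, conditioning on where the cheque actually is.
If it is in any of envelopes 1, 2, 3, and 4 (prior 1/5 each): envelope 5 is the highest-numbered option available, probability 1; weight (1/5)·1 = 1/5 each.
If it is in envelope 5 (prior 1/5): the presenter opened envelope 5, so this case is ruled out; weight (1/5)·0 = 0.
The weights sum to 4/5.
So P(the cheque in envelope 4 | the presenter opened envelope 5) = (1/5) / (4/5) = 1/4.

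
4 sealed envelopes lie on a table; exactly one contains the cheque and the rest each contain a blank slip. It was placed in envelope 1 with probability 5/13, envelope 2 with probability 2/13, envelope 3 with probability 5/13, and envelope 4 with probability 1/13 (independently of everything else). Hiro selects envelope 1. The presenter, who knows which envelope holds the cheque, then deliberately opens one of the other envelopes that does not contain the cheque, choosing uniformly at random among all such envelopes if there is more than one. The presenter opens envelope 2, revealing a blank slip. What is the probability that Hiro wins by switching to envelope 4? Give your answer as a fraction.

3/28

Condition on the true location of the cheque.
If it is in envelope 1 (prior 5/13): the presenter has 3 equally likely choices, so probability 1/3; weight (5/13)·(1/3) = 5/39.
If it is in envelope 2 (prior 2/13): the presenter opened envelope 2, so this case is ruled out; weight (2/13)·0 = 0.
If it is in envelope 3 (prior 5/13): the presenter has 2 equally likely choices, so probability 1/2; weight (5/13)·(1/2) = 5/26.
If it is in envelope 4 (prior 1/13): the presenter has 2 equally likely choices, so probability 1/2; weight (1/13)·(1/2) = 1/26.
The weights sum to 14/39.
So P(the cheque in envelope 4 | the presenter opened envelope 2) = (1/26) / (14/39) = 3/28.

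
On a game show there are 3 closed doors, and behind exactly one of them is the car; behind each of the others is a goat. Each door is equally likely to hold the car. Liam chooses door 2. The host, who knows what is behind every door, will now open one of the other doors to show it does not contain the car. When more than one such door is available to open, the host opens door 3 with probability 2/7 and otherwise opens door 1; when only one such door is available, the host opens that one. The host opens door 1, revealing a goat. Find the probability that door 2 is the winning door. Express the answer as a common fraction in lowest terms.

Consider each possible location of the car in turn.
If it is behind door 1 (prior 1/3): the host opened door 1, so this case is ruled out; weight (1/3)·0 = 0.
If it is behind door 2 (prior 1/3): door 3 is available but not opened, probability 5/7; weight (1/3)·(5/7) = 5/21.
If it is behind door 3 (prior 1/3): only door 1 is available, probability 1; weight (1/3)·1 = 1/3.
The weights sum to 4/7.
So P(the car behind door 2 | the host opened door 1) = (5/21) / (4/7) = 5/12.

5/12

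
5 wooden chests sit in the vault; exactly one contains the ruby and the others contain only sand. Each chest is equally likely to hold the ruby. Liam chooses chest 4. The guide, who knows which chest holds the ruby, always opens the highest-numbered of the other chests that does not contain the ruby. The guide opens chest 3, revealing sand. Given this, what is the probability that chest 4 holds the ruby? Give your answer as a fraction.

0

Condition on the true location of the ruby.
If it is in any of chests 1, 2, and 4 (prior 1/5 each): the guide would have opened chest 5 instead, probability 0; weight (1/5)·0 = 0 each.
If it is in chest 3 (prior 1/5): the guide opened chest 3, so this case is ruled out; weight (1/5)·0 = 0.
If it is in chest 5 (prior 1/5): chest 3 is the highest-numbered option available, probability 1; weight (1/5)·1 = 1/5.
The weights sum to 1/5.
So P(the ruby in chest 4 | the guide opened chest 3) = 0 / (1/5) = 0.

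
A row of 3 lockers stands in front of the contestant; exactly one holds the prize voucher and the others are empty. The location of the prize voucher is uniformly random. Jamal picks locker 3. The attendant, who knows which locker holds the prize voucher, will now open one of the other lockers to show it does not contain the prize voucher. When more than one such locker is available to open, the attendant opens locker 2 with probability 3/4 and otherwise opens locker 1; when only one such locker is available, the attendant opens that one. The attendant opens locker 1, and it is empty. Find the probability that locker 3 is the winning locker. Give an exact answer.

1/5

Apply Bayes' rule, conditioning on where the prize voucher actually is.
If it is in locker 1 (prior 1/3): the attendant opened locker 1, so this case is ruled out; weight (1/3)·0 = 0.
If it is in locker 2 (prior 1/3): only locker 1 is available, probability 1; weight (1/3)·1 = 1/3.
If it is in locker 3 (prior 1/3): locker 2 is available but not opened, probability 1/4; weight (1/3)·(1/4) = 1/12.
The weights sum to 5/12.
So P(the prize voucher in locker 3 | the attendant opened locker 1) = (1/12) / (5/12) = 1/5.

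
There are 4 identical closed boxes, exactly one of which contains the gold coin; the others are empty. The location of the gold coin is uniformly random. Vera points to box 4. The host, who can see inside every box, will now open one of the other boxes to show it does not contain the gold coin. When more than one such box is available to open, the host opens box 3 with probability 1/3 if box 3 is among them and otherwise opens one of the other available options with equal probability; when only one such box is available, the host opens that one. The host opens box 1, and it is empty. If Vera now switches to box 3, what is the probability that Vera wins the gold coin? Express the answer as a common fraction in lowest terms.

1/3

Consider each possible location of the gold coin in turn.
If it is in box 1 (prior 1/4): the host opened box 1, so this case is ruled out; weight (1/4)·0 = 0.
If it is in box 2 (prior 1/4): box 3 is available but not opened, probability 2/3; weight (1/4)·(2/3) = 1/6.
If it is in box 3 (prior 1/4): box 3 holds the prize so is unavailable; the host chooses uniformly among the 2 others, probability 1/2; weight (1/4)·(1/2) = 1/8.
If it is in box 4 (prior 1/4): box 3 is available but not opened; box 1 gets probability (1 − 1/3)/2 = 1/3; weight (1/4)·(1/3) = 1/12.
The weights sum to 3/8.
So P(the gold coin in box 3 | the host opened box 1) = (1/8) / (3/8) = 1/3.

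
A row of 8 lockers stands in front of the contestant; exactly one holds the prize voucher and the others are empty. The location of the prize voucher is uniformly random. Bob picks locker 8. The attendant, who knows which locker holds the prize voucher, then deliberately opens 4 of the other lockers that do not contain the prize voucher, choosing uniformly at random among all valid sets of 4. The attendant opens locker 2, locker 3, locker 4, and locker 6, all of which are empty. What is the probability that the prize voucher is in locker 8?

1/8

Consider each possible location of the prize voucher in turn.
If it is in any of lockers 1, 5, and 7 (prior 1/8 each): the attendant has 15 equally likely choices, so probability 1/15; weight (1/8)·(1/15) = 1/120 each.
If it is in any of lockers 2, 3, 4, and 6 (prior 1/8 each): that locker was opened and seen not to hold the prize — ruled out; weight (1/8)·0 = 0 each.
If it is in locker 8 (prior 1/8): the attendant has 35 equally likely choices, so probability 1/35; weight (1/8)·(1/35) = 1/280.
The weights sum to 1/35.
So P(the prize voucher in locker 8 | the attendant opened locker 2, locker 3, locker 4, and locker 6) = (1/280) / (1/35) = 1/8.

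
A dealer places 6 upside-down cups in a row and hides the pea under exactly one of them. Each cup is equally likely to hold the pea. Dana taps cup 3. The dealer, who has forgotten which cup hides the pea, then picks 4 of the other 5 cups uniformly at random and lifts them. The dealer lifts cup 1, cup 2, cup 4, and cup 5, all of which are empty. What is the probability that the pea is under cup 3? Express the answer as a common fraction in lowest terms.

1/2

Because the dealer chose which cups to lift without knowing where the pea is, the choice is independent of the prize location. Learning that none of the 4 opened cups holds the pea simply rules out those 4 locations and leaves the remaining 2 cups still equally likely by symmetry.
So P(the pea under cup 3) = 1/2.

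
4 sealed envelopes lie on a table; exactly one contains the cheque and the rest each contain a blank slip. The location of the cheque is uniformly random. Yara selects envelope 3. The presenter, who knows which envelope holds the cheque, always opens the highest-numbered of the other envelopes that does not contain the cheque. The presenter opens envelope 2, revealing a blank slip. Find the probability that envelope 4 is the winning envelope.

Condition on the true location of the cheque.
If it is in either of envelopes 1 and 3 (prior 1/4 each): the presenter would have opened envelope 4 instead, probability 0; weight (1/4)·0 = 0 each.
If it is in envelope 2 (prior 1/4): the presenter opened envelope 2, so this case is ruled out; weight (1/4)·0 = 0.
If it is in envelope 4 (prior 1/4): envelope 2 is the highest-numbered option available, probability 1; weight (1/4)·1 = 1/4.
The weights sum to 1/4.
So P(the cheque in envelope 4 | the presenter opened envelope 2) = (1/4) / (1/4) = 1.

1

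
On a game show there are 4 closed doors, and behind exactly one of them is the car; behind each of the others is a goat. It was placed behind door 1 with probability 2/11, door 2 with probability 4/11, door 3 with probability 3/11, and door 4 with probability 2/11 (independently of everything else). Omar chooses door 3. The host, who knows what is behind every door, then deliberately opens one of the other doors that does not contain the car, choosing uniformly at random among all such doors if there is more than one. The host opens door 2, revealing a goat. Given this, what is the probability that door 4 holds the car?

Apply Bayes' rule, conditioning on where the car actually is.
If it is behind either of doors 1 and 4 (prior 2/11 each): the host has 2 equally likely choices, so probability 1/2; weight (2/11)·(1/2) = 1/11 each.
If it is behind door 2 (prior 4/11): the host opened door 2, so this case is ruled out; weight (4/11)·0 = 0.
If it is behind door 3 (prior 3/11): the host has 3 equally likely choices, so probability 1/3; weight (3/11)·(1/3) = 1/11.
The weights sum to 3/11.
So P(the car behind door 4 | the host opened door 2) = (1/11) / (3/11) = 1/3.

1/3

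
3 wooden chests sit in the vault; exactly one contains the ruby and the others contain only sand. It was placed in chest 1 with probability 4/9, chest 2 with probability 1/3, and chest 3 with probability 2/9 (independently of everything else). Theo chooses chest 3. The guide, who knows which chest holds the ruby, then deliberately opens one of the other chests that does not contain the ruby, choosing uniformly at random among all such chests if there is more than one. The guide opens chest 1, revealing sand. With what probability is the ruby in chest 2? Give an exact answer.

3/4

Condition on the true location of the ruby.
If it is in chest 1 (prior 4/9): the guide opened chest 1, so this case is ruled out; weight (4/9)·0 = 0.
If it is in chest 2 (prior 1/3): the guide has no choice, probability 1; weight (1/3)·1 = 1/3.
If it is in chest 3 (prior 2/9): the guide has 2 equally likely choices, so probability 1/2; weight (2/9)·(1/2) = 1/9.
The weights sum to 4/9.
So P(the ruby in chest 2 | the guide opened chest 1) = (1/3) / (4/9) = 3/4.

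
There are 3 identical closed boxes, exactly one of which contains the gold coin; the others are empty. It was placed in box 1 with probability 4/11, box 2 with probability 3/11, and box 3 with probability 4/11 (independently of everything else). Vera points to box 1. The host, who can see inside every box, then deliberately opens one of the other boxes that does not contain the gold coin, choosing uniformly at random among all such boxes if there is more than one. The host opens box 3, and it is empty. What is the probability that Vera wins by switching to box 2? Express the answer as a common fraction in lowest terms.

3/5

Apply Bayes' rule, conditioning on where the gold coin actually is.
If it is in box 1 (prior 4/11): the host has 2 equally likely choices, so probability 1/2; weight (4/11)·(1/2) = 2/11.
If it is in box 2 (prior 3/11): the host has no choice, probability 1; weight (3/11)·1 = 3/11.
If it is in box 3 (prior 4/11): the host opened box 3, so this case is ruled out; weight (4/11)·0 = 0.
The weights sum to 5/11.
So P(the gold coin in box 2 | the host opened box 3) = (3/11) / (5/11) = 3/5.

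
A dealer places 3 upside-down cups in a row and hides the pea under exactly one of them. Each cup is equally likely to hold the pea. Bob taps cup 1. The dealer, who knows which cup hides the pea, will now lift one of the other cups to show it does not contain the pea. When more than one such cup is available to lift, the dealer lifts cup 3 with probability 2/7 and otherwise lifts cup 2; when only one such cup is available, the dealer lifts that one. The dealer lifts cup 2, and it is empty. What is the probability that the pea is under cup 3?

7/12

Condition on the true location of the pea.
If it is under cup 1 (prior 1/3): cup 3 is available but not opened, probability 5/7; weight (1/3)·(5/7) = 5/21.
If it is under cup 2 (prior 1/3): the dealer opened cup 2, so this case is ruled out; weight (1/3)·0 = 0.
If it is under cup 3 (prior 1/3): only cup 2 is available, probability 1; weight (1/3)·1 = 1/3.
The weights sum to 4/7.
So P(the pea under cup 3 | the dealer opened cup 2) = (1/3) / (4/7) = 7/12.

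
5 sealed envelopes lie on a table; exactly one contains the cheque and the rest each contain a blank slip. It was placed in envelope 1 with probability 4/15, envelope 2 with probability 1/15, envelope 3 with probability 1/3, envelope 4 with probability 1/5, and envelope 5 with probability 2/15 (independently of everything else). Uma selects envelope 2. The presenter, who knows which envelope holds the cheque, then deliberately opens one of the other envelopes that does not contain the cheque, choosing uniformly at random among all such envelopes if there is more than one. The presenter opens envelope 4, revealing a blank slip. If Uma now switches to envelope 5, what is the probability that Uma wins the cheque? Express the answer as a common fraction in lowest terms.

8/47

Condition on the true location of the cheque.
If it is in envelope 1 (prior 4/15): the presenter has 3 equally likely choices, so probability 1/3; weight (4/15)·(1/3) = 4/45.
If it is in envelope 2 (prior 1/15): the presenter has 4 equally likely choices, so probability 1/4; weight (1/15)·(1/4) = 1/60.
If it is in envelope 3 (prior 1/3): the presenter has 3 equally likely choices, so probability 1/3; weight (1/3)·(1/3) = 1/9.
If it is in envelope 4 (prior 1/5): the presenter opened envelope 4, so this case is ruled out; weight (1/5)·0 = 0.
If it is in envelope 5 (prior 2/15): the presenter has 3 equally likely choices, so probability 1/3; weight (2/15)·(1/3) = 2/45.
The weights sum to 47/180.
So P(the cheque in envelope 5 | the presenter opened envelope 4) = (2/45) / (47/180) = 8/47.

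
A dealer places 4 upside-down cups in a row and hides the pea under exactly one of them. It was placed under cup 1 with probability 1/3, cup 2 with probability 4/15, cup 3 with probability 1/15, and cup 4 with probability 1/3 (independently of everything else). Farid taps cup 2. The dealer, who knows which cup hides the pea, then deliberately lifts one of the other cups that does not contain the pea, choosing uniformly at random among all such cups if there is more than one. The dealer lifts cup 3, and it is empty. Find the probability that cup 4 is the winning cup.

Apply Bayes' rule, conditioning on where the pea actually is.
If it is under either of cups 1 and 4 (prior 1/3 each): the dealer has 2 equally likely choices, so probability 1/2; weight (1/3)·(1/2) = 1/6 each.
If it is under cup 2 (prior 4/15): the dealer has 3 equally likely choices, so probability 1/3; weight (4/15)·(1/3) = 4/45.
If it is under cup 3 (prior 1/15): the dealer opened cup 3, so this case is ruled out; weight (1/15)·0 = 0.
The weights sum to 19/45.
So P(the pea under cup 4 | the dealer opened cup 3) = (1/6) / (19/45) = 15/38.

15/38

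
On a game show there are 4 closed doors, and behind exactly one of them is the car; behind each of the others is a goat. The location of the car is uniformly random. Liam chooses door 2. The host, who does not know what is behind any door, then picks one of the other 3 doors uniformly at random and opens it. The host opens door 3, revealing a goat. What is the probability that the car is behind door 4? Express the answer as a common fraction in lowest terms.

Because the host chose which door to open without knowing where the car is, the choice is independent of the prize location. Learning that door 3 does not hold the car simply rules out that one location and leaves the remaining 3 doors still equally likely by symmetry.
So P(the car behind door 4) = 1/3.

1/3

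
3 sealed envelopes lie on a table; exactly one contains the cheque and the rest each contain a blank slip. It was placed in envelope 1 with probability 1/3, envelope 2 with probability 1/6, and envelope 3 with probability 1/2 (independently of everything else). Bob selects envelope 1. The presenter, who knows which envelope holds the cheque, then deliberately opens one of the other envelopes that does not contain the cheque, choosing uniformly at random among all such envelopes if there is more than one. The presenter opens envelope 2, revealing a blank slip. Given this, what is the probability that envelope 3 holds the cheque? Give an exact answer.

Apply Bayes' rule, conditioning on where the cheque actually is.
If it is in envelope 1 (prior 1/3): the presenter has 2 equally likely choices, so probability 1/2; weight (1/3)·(1/2) = 1/6.
If it is in envelope 2 (prior 1/6): the presenter opened envelope 2, so this case is ruled out; weight (1/6)·0 = 0.
If it is in envelope 3 (prior 1/2): the presenter has no choice, probability 1; weight (1/2)·1 = 1/2.
The weights sum to 2/3.
So P(the cheque in envelope 3 | the presenter opened envelope 2) = (1/2) / (2/3) = 3/4.

3/4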